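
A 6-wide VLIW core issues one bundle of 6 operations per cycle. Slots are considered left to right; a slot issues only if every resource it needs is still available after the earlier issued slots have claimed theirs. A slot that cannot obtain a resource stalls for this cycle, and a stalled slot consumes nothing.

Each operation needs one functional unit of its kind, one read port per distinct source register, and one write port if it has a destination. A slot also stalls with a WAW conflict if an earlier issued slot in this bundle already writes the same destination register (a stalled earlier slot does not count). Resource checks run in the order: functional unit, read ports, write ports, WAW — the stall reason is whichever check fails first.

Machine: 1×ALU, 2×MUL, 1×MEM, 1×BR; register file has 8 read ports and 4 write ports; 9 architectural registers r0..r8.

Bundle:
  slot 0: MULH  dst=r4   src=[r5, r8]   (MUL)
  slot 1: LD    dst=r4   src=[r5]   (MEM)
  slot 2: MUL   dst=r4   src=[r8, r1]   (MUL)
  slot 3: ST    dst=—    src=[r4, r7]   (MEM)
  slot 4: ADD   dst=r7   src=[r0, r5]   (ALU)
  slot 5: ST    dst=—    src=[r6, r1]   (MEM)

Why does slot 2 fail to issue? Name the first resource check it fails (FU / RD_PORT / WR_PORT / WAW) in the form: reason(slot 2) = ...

slot 0 (MUL): ISSUE — free A1,Mu1,Ld1,B1 rp6 wp3
slot 1 (MEM): stall WAW — free A1,Mu1,Ld1,B1 rp6 wp3
slot 2 (MUL): stall WAW — free A1,Mu1,Ld1,B1 rp6 wp3
slot 3 (MEM): ISSUE — free A1,Mu1,Ld0,B1 rp4 wp3
slot 4 (ALU): ISSUE — free A0,Mu1,Ld0,B1 rp2 wp2
slot 5 (MEM): stall FU — free A0,Mu1,Ld0,B1 rp2 wp2

reason(slot 2) = WAW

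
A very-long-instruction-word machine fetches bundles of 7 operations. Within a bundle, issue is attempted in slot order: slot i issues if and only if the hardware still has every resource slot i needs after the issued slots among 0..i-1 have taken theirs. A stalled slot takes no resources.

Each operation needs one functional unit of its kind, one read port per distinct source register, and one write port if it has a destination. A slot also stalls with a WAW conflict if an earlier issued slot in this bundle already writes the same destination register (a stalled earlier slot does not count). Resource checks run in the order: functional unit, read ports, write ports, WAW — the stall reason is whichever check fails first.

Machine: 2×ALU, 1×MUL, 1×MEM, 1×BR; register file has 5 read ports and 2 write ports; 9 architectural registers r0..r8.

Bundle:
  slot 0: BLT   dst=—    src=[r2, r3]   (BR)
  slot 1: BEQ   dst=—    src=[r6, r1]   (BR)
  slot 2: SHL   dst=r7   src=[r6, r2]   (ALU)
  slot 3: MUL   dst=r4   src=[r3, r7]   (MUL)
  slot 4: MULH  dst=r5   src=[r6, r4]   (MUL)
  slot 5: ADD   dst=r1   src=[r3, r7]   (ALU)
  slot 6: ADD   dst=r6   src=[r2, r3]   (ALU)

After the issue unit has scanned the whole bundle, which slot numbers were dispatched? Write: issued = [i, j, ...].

  0. BR ⇒ go  {2A/1Mu/1Ld/0B | 3r 2w}
  1. BR ⇒ no(FU)  {2A/1Mu/1Ld/0B | 3r 2w}
  2. ALU→r7 ⇒ go  {1A/1Mu/1Ld/0B | 1r 1w}
  3. MUL→r4 ⇒ no(RD_PORT)  {1A/1Mu/1Ld/0B | 1r 1w}
  4. MUL→r5 ⇒ no(RD_PORT)  {1A/1Mu/1Ld/0B | 1r 1w}
  5. ALU→r1 ⇒ no(RD_PORT)  {1A/1Mu/1Ld/0B | 1r 1w}
  6. ALU→r6 ⇒ no(RD_PORT)  {1A/1Mu/1Ld/0B | 1r 1w}

issued = [0, 2]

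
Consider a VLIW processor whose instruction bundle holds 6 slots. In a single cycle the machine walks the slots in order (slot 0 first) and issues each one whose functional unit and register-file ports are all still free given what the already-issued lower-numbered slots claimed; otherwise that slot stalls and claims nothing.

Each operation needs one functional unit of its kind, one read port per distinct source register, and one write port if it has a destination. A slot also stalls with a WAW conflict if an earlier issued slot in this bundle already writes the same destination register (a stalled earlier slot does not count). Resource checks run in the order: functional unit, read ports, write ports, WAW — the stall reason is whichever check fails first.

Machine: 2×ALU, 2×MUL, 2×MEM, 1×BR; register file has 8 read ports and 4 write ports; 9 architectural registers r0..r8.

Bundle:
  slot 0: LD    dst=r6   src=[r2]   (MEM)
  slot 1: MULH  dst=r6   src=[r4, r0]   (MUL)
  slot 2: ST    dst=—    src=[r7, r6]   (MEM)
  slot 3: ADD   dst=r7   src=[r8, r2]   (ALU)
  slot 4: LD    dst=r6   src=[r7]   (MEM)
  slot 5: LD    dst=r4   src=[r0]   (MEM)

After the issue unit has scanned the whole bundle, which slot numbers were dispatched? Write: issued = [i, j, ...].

[0] MEM needs rd=1 wr=1: ok; after: ALU=2 MUL=2 MEM=1 BR=1, R=7, W=3
[1] MUL needs rd=2 wr=1: WAW; after: ALU=2 MUL=2 MEM=1 BR=1, R=7, W=3
[2] MEM needs rd=2 wr=0: ok; after: ALU=2 MUL=2 MEM=0 BR=1, R=5, W=3
[3] ALU needs rd=2 wr=1: ok; after: ALU=1 MUL=2 MEM=0 BR=1, R=3, W=2
[4] MEM needs rd=1 wr=1: FU; after: ALU=1 MUL=2 MEM=0 BR=1, R=3, W=2
[5] MEM needs rd=1 wr=1: FU; after: ALU=1 MUL=2 MEM=0 BR=1, R=3, W=2

issued = [0, 2, 3]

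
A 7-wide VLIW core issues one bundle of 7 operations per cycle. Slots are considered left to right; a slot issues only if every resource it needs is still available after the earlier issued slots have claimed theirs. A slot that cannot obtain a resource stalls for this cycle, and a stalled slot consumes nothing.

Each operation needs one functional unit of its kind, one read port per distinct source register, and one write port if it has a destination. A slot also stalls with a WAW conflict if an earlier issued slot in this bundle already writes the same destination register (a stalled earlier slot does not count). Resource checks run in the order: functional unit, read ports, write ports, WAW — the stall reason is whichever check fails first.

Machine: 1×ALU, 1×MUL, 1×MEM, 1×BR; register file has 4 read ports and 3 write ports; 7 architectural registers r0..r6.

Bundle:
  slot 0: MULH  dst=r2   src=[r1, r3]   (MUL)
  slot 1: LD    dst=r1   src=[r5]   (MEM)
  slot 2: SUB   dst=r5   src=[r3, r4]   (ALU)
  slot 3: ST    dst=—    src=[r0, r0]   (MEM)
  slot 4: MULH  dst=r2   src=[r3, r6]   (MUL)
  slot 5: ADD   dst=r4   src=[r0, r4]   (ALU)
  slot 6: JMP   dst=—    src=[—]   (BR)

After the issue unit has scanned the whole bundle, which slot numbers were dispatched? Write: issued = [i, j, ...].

slot 0 (MUL): ISSUE — free A1,Mu0,Ld1,B1 rp2 wp2
slot 1 (MEM): ISSUE — free A1,Mu0,Ld0,B1 rp1 wp1
slot 2 (ALU): stall RD_PORT — free A1,Mu0,Ld0,B1 rp1 wp1
slot 3 (MEM): stall FU — free A1,Mu0,Ld0,B1 rp1 wp1
slot 4 (MUL): stall FU — free A1,Mu0,Ld0,B1 rp1 wp1
slot 5 (ALU): stall RD_PORT — free A1,Mu0,Ld0,B1 rp1 wp1
slot 6 (BR): ISSUE — free A1,Mu0,Ld0,B0 rp1 wp1

issued = [0, 1, 6]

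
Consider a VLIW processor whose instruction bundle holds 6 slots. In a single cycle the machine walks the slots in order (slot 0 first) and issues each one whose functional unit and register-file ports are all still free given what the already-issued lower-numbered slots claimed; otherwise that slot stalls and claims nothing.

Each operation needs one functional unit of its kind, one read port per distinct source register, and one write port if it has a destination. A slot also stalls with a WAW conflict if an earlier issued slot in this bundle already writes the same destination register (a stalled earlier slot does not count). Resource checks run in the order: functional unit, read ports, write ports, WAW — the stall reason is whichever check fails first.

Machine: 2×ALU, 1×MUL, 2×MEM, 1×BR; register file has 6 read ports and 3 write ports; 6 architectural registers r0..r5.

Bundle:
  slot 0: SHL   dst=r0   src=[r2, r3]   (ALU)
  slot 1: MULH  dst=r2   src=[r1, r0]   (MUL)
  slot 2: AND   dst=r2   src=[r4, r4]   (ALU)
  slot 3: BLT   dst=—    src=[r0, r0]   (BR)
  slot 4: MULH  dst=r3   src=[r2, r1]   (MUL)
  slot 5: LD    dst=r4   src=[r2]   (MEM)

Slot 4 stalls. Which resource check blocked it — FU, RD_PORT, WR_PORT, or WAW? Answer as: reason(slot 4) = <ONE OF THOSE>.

reason(slot 4) = FU

#0 ALU src=r2,r3 dispatched  <A:1 Mu:1 Ld:2 B:1 rd:4 wr:2>
#1 MUL src=r1,r0 dispatched  <A:1 Mu:0 Ld:2 B:1 rd:2 wr:1>
#2 ALU src=r4,r4 held:WAW  <A:1 Mu:0 Ld:2 B:1 rd:2 wr:1>
#3 BR src=r0,r0 dispatched  <A:1 Mu:0 Ld:2 B:0 rd:1 wr:1>
#4 MUL src=r2,r1 held:FU  <A:1 Mu:0 Ld:2 B:0 rd:1 wr:1>
#5 MEM src=r2 dispatched  <A:1 Mu:0 Ld:1 B:0 rd:0 wr:0>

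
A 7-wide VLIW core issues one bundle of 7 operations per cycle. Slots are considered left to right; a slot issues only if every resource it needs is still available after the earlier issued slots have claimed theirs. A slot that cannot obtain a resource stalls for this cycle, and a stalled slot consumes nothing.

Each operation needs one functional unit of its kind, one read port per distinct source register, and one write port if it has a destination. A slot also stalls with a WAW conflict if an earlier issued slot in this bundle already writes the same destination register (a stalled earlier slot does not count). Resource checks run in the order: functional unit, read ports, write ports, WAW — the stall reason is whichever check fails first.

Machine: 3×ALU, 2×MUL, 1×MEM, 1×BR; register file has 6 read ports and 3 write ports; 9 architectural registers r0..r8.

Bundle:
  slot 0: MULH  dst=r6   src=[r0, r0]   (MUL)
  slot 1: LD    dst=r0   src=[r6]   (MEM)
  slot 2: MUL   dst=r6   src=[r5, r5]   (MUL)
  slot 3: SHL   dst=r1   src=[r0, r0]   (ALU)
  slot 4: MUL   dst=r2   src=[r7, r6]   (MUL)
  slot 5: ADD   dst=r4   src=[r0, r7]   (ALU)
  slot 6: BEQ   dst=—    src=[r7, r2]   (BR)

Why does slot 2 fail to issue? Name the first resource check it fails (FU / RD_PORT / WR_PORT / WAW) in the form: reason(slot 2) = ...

slot 0 (MUL): ISSUE — free A3,Mu1,Ld1,B1 rp5 wp2
slot 1 (MEM): ISSUE — free A3,Mu1,Ld0,B1 rp4 wp1
slot 2 (MUL): stall WAW — free A3,Mu1,Ld0,B1 rp4 wp1
slot 3 (ALU): ISSUE — free A2,Mu1,Ld0,B1 rp3 wp0
slot 4 (MUL): stall WR_PORT — free A2,Mu1,Ld0,B1 rp3 wp0
slot 5 (ALU): stall WR_PORT — free A2,Mu1,Ld0,B1 rp3 wp0
slot 6 (BR): ISSUE — free A2,Mu1,Ld0,B0 rp1 wp0

reason(slot 2) = WAW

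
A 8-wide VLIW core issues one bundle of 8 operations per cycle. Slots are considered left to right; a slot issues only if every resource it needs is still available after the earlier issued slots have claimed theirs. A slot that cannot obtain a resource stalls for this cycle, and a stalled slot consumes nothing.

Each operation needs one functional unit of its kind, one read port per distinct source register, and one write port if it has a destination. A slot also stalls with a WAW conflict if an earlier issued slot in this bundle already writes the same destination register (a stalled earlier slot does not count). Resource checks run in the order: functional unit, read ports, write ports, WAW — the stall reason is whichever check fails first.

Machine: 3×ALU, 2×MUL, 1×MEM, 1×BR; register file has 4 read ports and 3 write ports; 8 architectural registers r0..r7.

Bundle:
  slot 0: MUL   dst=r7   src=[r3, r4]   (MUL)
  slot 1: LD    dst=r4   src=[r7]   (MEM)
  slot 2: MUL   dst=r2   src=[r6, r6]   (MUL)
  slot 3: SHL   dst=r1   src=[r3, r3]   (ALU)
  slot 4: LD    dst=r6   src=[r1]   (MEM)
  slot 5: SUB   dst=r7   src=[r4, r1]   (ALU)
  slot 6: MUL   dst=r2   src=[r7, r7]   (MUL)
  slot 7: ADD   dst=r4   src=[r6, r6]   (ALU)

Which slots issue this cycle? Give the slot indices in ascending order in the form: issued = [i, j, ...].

issued = [0, 1, 2]

(0) want 1×MUL +2rd +1wr — yes → AL3|MU1|ME1|BR1|rd2|wr2
(1) want 1×MEM +1rd +1wr — yes → AL3|MU1|ME0|BR1|rd1|wr1
(2) want 1×MUL +1rd +1wr — yes → AL3|MU0|ME0|BR1|rd0|wr0
(3) want 1×ALU +1rd +1wr — RD_PORT → AL3|MU0|ME0|BR1|rd0|wr0
(4) want 1×MEM +1rd +1wr — FU → AL3|MU0|ME0|BR1|rd0|wr0
(5) want 1×ALU +2rd +1wr — RD_PORT → AL3|MU0|ME0|BR1|rd0|wr0
(6) want 1×MUL +1rd +1wr — FU → AL3|MU0|ME0|BR1|rd0|wr0
(7) want 1×ALU +1rd +1wr — RD_PORT → AL3|MU0|ME0|BR1|rd0|wr0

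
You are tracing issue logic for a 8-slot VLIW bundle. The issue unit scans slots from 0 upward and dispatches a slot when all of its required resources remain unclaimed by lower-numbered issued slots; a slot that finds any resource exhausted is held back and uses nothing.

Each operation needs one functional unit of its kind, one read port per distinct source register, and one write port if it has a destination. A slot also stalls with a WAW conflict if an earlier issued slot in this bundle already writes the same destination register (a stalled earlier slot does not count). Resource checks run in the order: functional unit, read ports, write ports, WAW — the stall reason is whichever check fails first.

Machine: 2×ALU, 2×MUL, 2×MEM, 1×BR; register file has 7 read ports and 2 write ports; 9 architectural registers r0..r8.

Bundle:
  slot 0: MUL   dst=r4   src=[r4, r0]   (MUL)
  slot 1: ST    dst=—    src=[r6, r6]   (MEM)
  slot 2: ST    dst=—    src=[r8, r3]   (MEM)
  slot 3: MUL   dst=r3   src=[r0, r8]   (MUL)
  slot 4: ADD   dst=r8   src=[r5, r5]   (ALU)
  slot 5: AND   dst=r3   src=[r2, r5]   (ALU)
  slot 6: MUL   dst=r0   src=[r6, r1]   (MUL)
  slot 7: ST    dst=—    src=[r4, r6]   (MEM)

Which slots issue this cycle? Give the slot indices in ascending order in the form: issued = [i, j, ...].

issued = [0, 1, 2, 3]

[0] MUL needs rd=2 wr=1: ok; after: ALU=2 MUL=1 MEM=2 BR=1, R=5, W=1
[1] MEM needs rd=1 wr=0: ok; after: ALU=2 MUL=1 MEM=1 BR=1, R=4, W=1
[2] MEM needs rd=2 wr=0: ok; after: ALU=2 MUL=1 MEM=0 BR=1, R=2, W=1
[3] MUL needs rd=2 wr=1: ok; after: ALU=2 MUL=0 MEM=0 BR=1, R=0, W=0
[4] ALU needs rd=1 wr=1: RD_PORT; after: ALU=2 MUL=0 MEM=0 BR=1, R=0, W=0
[5] ALU needs rd=2 wr=1: RD_PORT; after: ALU=2 MUL=0 MEM=0 BR=1, R=0, W=0
[6] MUL needs rd=2 wr=1: FU; after: ALU=2 MUL=0 MEM=0 BR=1, R=0, W=0
[7] MEM needs rd=2 wr=0: FU; after: ALU=2 MUL=0 MEM=0 BR=1, R=0, W=0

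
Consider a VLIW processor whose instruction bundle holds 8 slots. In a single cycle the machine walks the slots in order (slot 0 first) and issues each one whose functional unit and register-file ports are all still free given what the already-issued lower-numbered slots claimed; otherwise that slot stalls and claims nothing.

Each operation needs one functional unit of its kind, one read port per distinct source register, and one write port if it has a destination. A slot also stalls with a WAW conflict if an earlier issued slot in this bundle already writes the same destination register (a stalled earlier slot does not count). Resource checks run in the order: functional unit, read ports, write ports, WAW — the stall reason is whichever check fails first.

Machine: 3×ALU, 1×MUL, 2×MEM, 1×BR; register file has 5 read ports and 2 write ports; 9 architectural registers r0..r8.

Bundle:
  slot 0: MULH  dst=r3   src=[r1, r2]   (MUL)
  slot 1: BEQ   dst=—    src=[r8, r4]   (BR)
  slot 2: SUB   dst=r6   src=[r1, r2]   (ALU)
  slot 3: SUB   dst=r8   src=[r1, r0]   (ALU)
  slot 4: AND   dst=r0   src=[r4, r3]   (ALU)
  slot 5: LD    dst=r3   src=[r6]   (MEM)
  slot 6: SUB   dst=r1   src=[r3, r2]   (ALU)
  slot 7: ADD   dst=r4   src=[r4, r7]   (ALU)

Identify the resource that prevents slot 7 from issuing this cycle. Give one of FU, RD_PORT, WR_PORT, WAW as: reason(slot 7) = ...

(0) want 1×MUL +2rd +1wr — yes → AL3|MU0|ME2|BR1|rd3|wr1
(1) want 1×BR +2rd +0wr — yes → AL3|MU0|ME2|BR0|rd1|wr1
(2) want 1×ALU +2rd +1wr — RD_PORT → AL3|MU0|ME2|BR0|rd1|wr1
(3) want 1×ALU +2rd +1wr — RD_PORT → AL3|MU0|ME2|BR0|rd1|wr1
(4) want 1×ALU +2rd +1wr — RD_PORT → AL3|MU0|ME2|BR0|rd1|wr1
(5) want 1×MEM +1rd +1wr — WAW → AL3|MU0|ME2|BR0|rd1|wr1
(6) want 1×ALU +2rd +1wr — RD_PORT → AL3|MU0|ME2|BR0|rd1|wr1
(7) want 1×ALU +2rd +1wr — RD_PORT → AL3|MU0|ME2|BR0|rd1|wr1

reason(slot 7) = RD_PORT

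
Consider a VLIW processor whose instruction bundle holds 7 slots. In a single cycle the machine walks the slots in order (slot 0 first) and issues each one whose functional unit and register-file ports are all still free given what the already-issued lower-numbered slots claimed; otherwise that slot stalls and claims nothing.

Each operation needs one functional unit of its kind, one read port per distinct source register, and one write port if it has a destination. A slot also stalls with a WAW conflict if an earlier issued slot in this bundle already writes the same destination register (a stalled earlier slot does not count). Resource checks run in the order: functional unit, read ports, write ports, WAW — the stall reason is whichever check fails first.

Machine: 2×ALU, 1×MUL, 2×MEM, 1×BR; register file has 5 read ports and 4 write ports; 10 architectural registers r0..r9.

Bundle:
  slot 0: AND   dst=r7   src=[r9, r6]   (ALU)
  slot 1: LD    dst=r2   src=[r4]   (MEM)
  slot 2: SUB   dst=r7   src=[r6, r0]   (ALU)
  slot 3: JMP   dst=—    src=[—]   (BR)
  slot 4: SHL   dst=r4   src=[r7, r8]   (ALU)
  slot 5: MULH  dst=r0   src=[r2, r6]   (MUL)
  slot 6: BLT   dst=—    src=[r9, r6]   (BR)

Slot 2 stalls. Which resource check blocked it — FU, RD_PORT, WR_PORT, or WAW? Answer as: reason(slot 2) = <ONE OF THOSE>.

  0. ALU→r7 ⇒ go  {1A/1Mu/2Ld/1B | 3r 3w}
  1. MEM→r2 ⇒ go  {1A/1Mu/1Ld/1B | 2r 2w}
  2. ALU→r7 ⇒ no(WAW)  {1A/1Mu/1Ld/1B | 2r 2w}
  3. BR ⇒ go  {1A/1Mu/1Ld/0B | 2r 2w}
  4. ALU→r4 ⇒ go  {0A/1Mu/1Ld/0B | 0r 1w}
  5. MUL→r0 ⇒ no(RD_PORT)  {0A/1Mu/1Ld/0B | 0r 1w}
  6. BR ⇒ no(FU)  {0A/1Mu/1Ld/0B | 0r 1w}

reason(slot 2) = WAW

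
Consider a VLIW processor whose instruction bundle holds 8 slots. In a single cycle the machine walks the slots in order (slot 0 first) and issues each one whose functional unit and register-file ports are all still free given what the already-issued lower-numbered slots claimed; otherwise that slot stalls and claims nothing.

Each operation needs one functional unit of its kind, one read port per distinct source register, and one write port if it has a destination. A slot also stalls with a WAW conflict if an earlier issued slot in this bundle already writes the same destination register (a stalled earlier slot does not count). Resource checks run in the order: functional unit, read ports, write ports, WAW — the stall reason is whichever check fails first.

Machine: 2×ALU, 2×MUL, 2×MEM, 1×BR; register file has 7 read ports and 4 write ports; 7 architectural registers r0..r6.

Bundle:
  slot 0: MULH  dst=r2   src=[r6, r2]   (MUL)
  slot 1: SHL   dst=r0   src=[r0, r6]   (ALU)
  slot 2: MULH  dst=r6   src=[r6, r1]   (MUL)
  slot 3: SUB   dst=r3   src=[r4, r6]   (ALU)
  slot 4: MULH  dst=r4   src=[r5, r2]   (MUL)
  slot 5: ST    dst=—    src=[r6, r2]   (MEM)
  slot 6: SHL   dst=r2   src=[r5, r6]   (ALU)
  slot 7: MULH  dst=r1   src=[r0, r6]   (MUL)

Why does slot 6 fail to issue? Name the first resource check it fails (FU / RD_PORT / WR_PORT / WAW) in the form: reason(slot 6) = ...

reason(slot 6) = RD_PORT

(0) want 1×MUL +2rd +1wr — yes → AL2|MU1|ME2|BR1|rd5|wr3
(1) want 1×ALU +2rd +1wr — yes → AL1|MU1|ME2|BR1|rd3|wr2
(2) want 1×MUL +2rd +1wr — yes → AL1|MU0|ME2|BR1|rd1|wr1
(3) want 1×ALU +2rd +1wr — RD_PORT → AL1|MU0|ME2|BR1|rd1|wr1
(4) want 1×MUL +2rd +1wr — FU → AL1|MU0|ME2|BR1|rd1|wr1
(5) want 1×MEM +2rd +0wr — RD_PORT → AL1|MU0|ME2|BR1|rd1|wr1
(6) want 1×ALU +2rd +1wr — RD_PORT → AL1|MU0|ME2|BR1|rd1|wr1
(7) want 1×MUL +2rd +1wr — FU → AL1|MU0|ME2|BR1|rd1|wr1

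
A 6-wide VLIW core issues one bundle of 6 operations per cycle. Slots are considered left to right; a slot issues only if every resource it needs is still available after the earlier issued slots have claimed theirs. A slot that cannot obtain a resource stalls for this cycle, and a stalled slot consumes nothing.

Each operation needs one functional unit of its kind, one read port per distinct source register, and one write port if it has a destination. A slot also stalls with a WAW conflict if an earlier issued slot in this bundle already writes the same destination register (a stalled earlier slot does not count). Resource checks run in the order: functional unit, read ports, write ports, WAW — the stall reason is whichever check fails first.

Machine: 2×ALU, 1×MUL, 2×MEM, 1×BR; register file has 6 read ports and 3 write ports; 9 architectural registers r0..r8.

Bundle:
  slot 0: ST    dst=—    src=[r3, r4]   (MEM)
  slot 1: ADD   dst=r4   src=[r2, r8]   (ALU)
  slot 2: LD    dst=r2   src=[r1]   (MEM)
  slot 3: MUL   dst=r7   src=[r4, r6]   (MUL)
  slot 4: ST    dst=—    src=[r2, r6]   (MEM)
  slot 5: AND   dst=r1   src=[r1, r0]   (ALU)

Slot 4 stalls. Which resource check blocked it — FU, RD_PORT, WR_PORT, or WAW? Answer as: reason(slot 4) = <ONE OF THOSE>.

reason(slot 4) = FU

[0] MEM needs rd=2 wr=0: ok; after: ALU=2 MUL=1 MEM=1 BR=1, R=4, W=3
[1] ALU needs rd=2 wr=1: ok; after: ALU=1 MUL=1 MEM=1 BR=1, R=2, W=2
[2] MEM needs rd=1 wr=1: ok; after: ALU=1 MUL=1 MEM=0 BR=1, R=1, W=1
[3] MUL needs rd=2 wr=1: RD_PORT; after: ALU=1 MUL=1 MEM=0 BR=1, R=1, W=1
[4] MEM needs rd=2 wr=0: FU; after: ALU=1 MUL=1 MEM=0 BR=1, R=1, W=1
[5] ALU needs rd=2 wr=1: RD_PORT; after: ALU=1 MUL=1 MEM=0 BR=1, R=1, W=1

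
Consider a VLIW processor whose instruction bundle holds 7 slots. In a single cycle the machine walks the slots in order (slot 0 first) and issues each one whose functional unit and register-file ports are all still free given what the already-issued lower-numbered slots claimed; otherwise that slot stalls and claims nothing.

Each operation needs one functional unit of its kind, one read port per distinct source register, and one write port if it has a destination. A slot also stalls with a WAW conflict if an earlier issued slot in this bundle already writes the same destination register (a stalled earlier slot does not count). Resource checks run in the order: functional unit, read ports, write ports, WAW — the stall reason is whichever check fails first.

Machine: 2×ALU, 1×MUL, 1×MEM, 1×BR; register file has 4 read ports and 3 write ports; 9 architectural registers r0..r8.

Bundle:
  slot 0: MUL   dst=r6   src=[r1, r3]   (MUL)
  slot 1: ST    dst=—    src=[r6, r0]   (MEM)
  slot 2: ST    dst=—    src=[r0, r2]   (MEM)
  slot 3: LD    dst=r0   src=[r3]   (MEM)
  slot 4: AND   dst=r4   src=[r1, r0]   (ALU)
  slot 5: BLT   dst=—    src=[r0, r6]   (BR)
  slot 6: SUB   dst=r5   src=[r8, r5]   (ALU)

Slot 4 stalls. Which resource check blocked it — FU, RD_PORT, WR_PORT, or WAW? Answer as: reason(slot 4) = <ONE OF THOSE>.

(0) want 1×MUL +2rd +1wr — yes → AL2|MU0|ME1|BR1|rd2|wr2
(1) want 1×MEM +2rd +0wr — yes → AL2|MU0|ME0|BR1|rd0|wr2
(2) want 1×MEM +2rd +0wr — FU → AL2|MU0|ME0|BR1|rd0|wr2
(3) want 1×MEM +1rd +1wr — FU → AL2|MU0|ME0|BR1|rd0|wr2
(4) want 1×ALU +2rd +1wr — RD_PORT → AL2|MU0|ME0|BR1|rd0|wr2
(5) want 1×BR +2rd +0wr — RD_PORT → AL2|MU0|ME0|BR1|rd0|wr2
(6) want 1×ALU +2rd +1wr — RD_PORT → AL2|MU0|ME0|BR1|rd0|wr2

reason(slot 4) = RD_PORT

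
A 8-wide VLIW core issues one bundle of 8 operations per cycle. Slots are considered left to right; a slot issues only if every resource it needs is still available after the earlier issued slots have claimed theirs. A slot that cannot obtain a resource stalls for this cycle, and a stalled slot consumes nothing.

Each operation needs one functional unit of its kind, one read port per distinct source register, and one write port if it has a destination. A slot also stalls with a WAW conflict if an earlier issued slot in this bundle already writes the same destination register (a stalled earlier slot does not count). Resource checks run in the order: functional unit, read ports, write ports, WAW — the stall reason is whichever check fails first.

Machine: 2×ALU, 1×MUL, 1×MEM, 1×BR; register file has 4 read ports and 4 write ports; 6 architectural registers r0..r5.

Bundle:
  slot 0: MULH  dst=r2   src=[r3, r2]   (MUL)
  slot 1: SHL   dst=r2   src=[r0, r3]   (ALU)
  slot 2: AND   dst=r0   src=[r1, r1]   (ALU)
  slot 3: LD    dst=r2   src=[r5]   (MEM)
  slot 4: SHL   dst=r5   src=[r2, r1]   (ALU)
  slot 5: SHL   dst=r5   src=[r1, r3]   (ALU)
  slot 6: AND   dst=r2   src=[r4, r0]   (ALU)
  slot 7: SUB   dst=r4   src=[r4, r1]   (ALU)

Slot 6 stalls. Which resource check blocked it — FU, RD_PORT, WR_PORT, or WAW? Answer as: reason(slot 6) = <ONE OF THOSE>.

  0. MUL→r2 ⇒ go  {2A/0Mu/1Ld/1B | 2r 3w}
  1. ALU→r2 ⇒ no(WAW)  {2A/0Mu/1Ld/1B | 2r 3w}
  2. ALU→r0 ⇒ go  {1A/0Mu/1Ld/1B | 1r 2w}
  3. MEM→r2 ⇒ no(WAW)  {1A/0Mu/1Ld/1B | 1r 2w}
  4. ALU→r5 ⇒ no(RD_PORT)  {1A/0Mu/1Ld/1B | 1r 2w}
  5. ALU→r5 ⇒ no(RD_PORT)  {1A/0Mu/1Ld/1B | 1r 2w}
  6. ALU→r2 ⇒ no(RD_PORT)  {1A/0Mu/1Ld/1B | 1r 2w}
  7. ALU→r4 ⇒ no(RD_PORT)  {1A/0Mu/1Ld/1B | 1r 2w}

reason(slot 6) = RD_PORT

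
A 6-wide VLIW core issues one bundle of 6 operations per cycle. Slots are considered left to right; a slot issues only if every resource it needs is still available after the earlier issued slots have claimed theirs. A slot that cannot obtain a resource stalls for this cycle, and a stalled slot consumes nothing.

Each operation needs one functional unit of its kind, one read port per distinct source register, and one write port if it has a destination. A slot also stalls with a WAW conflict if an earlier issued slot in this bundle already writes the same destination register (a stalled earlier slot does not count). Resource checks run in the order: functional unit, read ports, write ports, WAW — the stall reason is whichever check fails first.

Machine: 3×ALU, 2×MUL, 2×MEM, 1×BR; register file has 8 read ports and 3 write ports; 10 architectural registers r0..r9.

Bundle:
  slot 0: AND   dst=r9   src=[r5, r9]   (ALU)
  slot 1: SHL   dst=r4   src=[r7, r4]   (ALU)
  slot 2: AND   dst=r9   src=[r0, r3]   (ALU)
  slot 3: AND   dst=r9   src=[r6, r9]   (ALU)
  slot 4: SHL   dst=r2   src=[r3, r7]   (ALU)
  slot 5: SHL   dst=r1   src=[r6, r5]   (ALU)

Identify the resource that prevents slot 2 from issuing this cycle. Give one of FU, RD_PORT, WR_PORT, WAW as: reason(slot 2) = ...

  0. ALU→r9 ⇒ go  {2A/2Mu/2Ld/1B | 6r 2w}
  1. ALU→r4 ⇒ go  {1A/2Mu/2Ld/1B | 4r 1w}
  2. ALU→r9 ⇒ no(WAW)  {1A/2Mu/2Ld/1B | 4r 1w}
  3. ALU→r9 ⇒ no(WAW)  {1A/2Mu/2Ld/1B | 4r 1w}
  4. ALU→r2 ⇒ go  {0A/2Mu/2Ld/1B | 2r 0w}
  5. ALU→r1 ⇒ no(FU)  {0A/2Mu/2Ld/1B | 2r 0w}

reason(slot 2) = WAW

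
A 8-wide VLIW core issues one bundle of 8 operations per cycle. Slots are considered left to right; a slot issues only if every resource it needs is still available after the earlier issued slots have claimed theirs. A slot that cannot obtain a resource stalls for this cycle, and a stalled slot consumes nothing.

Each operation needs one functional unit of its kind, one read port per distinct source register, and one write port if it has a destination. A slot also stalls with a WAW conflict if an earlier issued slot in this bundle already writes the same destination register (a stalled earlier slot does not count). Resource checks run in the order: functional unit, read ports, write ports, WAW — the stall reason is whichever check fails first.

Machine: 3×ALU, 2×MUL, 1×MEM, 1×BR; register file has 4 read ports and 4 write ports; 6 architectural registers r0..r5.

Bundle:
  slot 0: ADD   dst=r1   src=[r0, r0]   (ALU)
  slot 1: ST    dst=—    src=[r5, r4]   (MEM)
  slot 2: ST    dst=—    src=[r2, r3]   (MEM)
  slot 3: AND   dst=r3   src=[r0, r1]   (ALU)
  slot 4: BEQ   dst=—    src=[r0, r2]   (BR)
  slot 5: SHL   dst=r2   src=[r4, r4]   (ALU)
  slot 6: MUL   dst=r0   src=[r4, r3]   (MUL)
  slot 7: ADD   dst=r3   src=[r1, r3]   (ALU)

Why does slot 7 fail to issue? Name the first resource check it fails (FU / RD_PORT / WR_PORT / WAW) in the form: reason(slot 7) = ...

reason(slot 7) = RD_PORT

slot 0 (ALU): ISSUE — free A2,Mu2,Ld1,B1 rp3 wp3
slot 1 (MEM): ISSUE — free A2,Mu2,Ld0,B1 rp1 wp3
slot 2 (MEM): stall FU — free A2,Mu2,Ld0,B1 rp1 wp3
slot 3 (ALU): stall RD_PORT — free A2,Mu2,Ld0,B1 rp1 wp3
slot 4 (BR): stall RD_PORT — free A2,Mu2,Ld0,B1 rp1 wp3
slot 5 (ALU): ISSUE — free A1,Mu2,Ld0,B1 rp0 wp2
slot 6 (MUL): stall RD_PORT — free A1,Mu2,Ld0,B1 rp0 wp2
slot 7 (ALU): stall RD_PORT — free A1,Mu2,Ld0,B1 rp0 wp2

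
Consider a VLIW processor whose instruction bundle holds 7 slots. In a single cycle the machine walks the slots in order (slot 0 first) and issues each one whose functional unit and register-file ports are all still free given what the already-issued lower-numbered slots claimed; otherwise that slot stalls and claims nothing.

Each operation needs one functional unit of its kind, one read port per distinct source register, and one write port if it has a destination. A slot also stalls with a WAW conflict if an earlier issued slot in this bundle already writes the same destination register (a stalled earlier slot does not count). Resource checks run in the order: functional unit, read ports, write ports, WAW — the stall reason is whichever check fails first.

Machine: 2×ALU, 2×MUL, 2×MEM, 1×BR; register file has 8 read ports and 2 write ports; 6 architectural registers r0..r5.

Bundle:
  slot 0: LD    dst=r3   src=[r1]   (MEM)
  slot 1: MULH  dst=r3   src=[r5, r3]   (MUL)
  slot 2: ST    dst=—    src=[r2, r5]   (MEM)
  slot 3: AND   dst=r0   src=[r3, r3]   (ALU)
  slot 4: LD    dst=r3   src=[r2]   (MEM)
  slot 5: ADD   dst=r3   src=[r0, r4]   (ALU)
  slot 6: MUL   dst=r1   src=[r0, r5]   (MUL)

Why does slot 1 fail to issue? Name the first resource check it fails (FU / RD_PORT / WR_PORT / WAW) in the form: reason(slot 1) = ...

  0. MEM→r3 ⇒ go  {2A/2Mu/1Ld/1B | 7r 1w}
  1. MUL→r3 ⇒ no(WAW)  {2A/2Mu/1Ld/1B | 7r 1w}
  2. MEM ⇒ go  {2A/2Mu/0Ld/1B | 5r 1w}
  3. ALU→r0 ⇒ go  {1A/2Mu/0Ld/1B | 4r 0w}
  4. MEM→r3 ⇒ no(FU)  {1A/2Mu/0Ld/1B | 4r 0w}
  5. ALU→r3 ⇒ no(WR_PORT)  {1A/2Mu/0Ld/1B | 4r 0w}
  6. MUL→r1 ⇒ no(WR_PORT)  {1A/2Mu/0Ld/1B | 4r 0w}

reason(slot 1) = WAW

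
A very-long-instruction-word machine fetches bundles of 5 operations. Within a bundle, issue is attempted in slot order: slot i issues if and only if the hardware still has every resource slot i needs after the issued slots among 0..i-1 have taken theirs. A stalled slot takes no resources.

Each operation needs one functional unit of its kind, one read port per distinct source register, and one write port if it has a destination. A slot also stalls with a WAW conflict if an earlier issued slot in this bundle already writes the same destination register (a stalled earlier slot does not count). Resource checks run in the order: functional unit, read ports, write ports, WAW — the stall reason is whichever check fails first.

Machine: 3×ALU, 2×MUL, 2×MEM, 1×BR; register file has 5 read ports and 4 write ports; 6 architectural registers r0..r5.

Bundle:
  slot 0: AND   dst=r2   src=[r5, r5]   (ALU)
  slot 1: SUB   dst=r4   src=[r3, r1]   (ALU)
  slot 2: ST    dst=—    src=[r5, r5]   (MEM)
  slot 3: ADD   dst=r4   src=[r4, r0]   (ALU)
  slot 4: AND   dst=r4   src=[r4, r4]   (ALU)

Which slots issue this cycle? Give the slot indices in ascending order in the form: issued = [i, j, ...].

slot 0 (ALU): ISSUE — free A2,Mu2,Ld2,B1 rp4 wp3
slot 1 (ALU): ISSUE — free A1,Mu2,Ld2,B1 rp2 wp2
slot 2 (MEM): ISSUE — free A1,Mu2,Ld1,B1 rp1 wp2
slot 3 (ALU): stall RD_PORT — free A1,Mu2,Ld1,B1 rp1 wp2
slot 4 (ALU): stall WAW — free A1,Mu2,Ld1,B1 rp1 wp2

issued = [0, 1, 2]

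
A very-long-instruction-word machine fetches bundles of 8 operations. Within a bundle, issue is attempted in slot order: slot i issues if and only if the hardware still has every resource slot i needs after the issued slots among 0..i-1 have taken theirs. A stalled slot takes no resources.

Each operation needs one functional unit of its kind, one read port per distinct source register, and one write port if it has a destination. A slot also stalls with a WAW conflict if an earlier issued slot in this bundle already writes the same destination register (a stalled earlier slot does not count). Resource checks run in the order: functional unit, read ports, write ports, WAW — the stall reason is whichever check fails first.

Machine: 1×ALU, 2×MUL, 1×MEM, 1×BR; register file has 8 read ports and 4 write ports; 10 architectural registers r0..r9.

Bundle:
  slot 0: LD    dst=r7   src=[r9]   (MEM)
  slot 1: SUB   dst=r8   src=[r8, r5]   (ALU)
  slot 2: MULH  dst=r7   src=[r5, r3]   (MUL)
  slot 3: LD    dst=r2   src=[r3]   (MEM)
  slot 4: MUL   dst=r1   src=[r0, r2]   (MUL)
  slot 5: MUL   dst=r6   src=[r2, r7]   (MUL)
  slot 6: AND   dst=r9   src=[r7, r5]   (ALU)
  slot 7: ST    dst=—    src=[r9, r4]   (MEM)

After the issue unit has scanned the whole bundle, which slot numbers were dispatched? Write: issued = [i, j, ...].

[0] MEM needs rd=1 wr=1: ok; after: ALU=1 MUL=2 MEM=0 BR=1, R=7, W=3
[1] ALU needs rd=2 wr=1: ok; after: ALU=0 MUL=2 MEM=0 BR=1, R=5, W=2
[2] MUL needs rd=2 wr=1: WAW; after: ALU=0 MUL=2 MEM=0 BR=1, R=5, W=2
[3] MEM needs rd=1 wr=1: FU; after: ALU=0 MUL=2 MEM=0 BR=1, R=5, W=2
[4] MUL needs rd=2 wr=1: ok; after: ALU=0 MUL=1 MEM=0 BR=1, R=3, W=1
[5] MUL needs rd=2 wr=1: ok; after: ALU=0 MUL=0 MEM=0 BR=1, R=1, W=0
[6] ALU needs rd=2 wr=1: FU; after: ALU=0 MUL=0 MEM=0 BR=1, R=1, W=0
[7] MEM needs rd=2 wr=0: FU; after: ALU=0 MUL=0 MEM=0 BR=1, R=1, W=0

issued = [0, 1, 4, 5]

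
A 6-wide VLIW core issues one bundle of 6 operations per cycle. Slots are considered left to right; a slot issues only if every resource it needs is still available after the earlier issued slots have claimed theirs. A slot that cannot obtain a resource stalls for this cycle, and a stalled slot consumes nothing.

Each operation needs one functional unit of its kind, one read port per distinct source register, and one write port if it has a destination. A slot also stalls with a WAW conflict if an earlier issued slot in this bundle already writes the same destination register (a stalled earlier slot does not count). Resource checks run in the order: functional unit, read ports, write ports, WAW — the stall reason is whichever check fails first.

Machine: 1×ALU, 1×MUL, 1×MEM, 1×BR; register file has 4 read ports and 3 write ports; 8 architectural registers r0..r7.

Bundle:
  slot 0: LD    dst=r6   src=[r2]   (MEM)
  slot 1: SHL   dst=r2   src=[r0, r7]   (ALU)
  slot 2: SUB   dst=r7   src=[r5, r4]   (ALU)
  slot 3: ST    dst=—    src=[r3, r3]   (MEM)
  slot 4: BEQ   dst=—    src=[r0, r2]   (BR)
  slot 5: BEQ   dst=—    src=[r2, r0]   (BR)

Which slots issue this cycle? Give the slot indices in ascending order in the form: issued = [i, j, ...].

  0. MEM→r6 ⇒ go  {1A/1Mu/0Ld/1B | 3r 2w}
  1. ALU→r2 ⇒ go  {0A/1Mu/0Ld/1B | 1r 1w}
  2. ALU→r7 ⇒ no(FU)  {0A/1Mu/0Ld/1B | 1r 1w}
  3. MEM ⇒ no(FU)  {0A/1Mu/0Ld/1B | 1r 1w}
  4. BR ⇒ no(RD_PORT)  {0A/1Mu/0Ld/1B | 1r 1w}
  5. BR ⇒ no(RD_PORT)  {0A/1Mu/0Ld/1B | 1r 1w}

issued = [0, 1]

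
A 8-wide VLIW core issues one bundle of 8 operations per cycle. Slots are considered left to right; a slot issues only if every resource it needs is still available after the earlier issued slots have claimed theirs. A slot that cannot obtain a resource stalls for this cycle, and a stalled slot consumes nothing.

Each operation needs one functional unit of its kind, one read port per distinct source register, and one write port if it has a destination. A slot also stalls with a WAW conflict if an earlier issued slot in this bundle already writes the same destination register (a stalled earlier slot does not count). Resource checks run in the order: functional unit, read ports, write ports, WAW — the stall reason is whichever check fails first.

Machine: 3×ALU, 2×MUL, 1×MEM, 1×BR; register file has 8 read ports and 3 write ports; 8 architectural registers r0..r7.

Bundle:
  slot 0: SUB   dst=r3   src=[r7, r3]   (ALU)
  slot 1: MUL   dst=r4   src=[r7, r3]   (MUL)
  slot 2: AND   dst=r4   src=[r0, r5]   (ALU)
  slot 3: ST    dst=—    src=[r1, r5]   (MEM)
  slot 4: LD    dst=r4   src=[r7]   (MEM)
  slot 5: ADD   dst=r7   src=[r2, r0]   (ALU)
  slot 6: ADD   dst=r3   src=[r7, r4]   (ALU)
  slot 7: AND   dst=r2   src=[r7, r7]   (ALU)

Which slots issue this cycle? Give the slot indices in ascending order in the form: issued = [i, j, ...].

slot 0 (ALU): ISSUE — free A2,Mu2,Ld1,B1 rp6 wp2
slot 1 (MUL): ISSUE — free A2,Mu1,Ld1,B1 rp4 wp1
slot 2 (ALU): stall WAW — free A2,Mu1,Ld1,B1 rp4 wp1
slot 3 (MEM): ISSUE — free A2,Mu1,Ld0,B1 rp2 wp1
slot 4 (MEM): stall FU — free A2,Mu1,Ld0,B1 rp2 wp1
slot 5 (ALU): ISSUE — free A1,Mu1,Ld0,B1 rp0 wp0
slot 6 (ALU): stall RD_PORT — free A1,Mu1,Ld0,B1 rp0 wp0
slot 7 (ALU): stall RD_PORT — free A1,Mu1,Ld0,B1 rp0 wp0

issued = [0, 1, 3, 5]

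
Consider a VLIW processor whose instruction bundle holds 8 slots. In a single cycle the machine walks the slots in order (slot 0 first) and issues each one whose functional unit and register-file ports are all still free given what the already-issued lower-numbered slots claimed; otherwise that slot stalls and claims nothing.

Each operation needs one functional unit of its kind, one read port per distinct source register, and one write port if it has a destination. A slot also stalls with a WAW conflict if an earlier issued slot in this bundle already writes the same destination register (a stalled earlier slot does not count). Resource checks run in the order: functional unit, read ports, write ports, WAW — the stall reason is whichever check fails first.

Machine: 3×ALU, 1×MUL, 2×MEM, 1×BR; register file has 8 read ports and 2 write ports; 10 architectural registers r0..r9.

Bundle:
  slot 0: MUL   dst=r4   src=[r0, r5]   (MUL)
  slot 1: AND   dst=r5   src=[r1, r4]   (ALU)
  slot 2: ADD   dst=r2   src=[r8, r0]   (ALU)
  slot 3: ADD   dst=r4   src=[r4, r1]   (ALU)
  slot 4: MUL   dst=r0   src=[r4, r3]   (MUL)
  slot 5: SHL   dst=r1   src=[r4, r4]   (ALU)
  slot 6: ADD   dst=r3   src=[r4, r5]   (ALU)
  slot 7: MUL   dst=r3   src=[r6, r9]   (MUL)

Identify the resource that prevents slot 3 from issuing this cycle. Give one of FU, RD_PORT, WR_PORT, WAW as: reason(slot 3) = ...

slot 0 (MUL): ISSUE — free A3,Mu0,Ld2,B1 rp6 wp1
slot 1 (ALU): ISSUE — free A2,Mu0,Ld2,B1 rp4 wp0
slot 2 (ALU): stall WR_PORT — free A2,Mu0,Ld2,B1 rp4 wp0
slot 3 (ALU): stall WR_PORT — free A2,Mu0,Ld2,B1 rp4 wp0
slot 4 (MUL): stall FU — free A2,Mu0,Ld2,B1 rp4 wp0
slot 5 (ALU): stall WR_PORT — free A2,Mu0,Ld2,B1 rp4 wp0
slot 6 (ALU): stall WR_PORT — free A2,Mu0,Ld2,B1 rp4 wp0
slot 7 (MUL): stall FU — free A2,Mu0,Ld2,B1 rp4 wp0

reason(slot 3) = WR_PORT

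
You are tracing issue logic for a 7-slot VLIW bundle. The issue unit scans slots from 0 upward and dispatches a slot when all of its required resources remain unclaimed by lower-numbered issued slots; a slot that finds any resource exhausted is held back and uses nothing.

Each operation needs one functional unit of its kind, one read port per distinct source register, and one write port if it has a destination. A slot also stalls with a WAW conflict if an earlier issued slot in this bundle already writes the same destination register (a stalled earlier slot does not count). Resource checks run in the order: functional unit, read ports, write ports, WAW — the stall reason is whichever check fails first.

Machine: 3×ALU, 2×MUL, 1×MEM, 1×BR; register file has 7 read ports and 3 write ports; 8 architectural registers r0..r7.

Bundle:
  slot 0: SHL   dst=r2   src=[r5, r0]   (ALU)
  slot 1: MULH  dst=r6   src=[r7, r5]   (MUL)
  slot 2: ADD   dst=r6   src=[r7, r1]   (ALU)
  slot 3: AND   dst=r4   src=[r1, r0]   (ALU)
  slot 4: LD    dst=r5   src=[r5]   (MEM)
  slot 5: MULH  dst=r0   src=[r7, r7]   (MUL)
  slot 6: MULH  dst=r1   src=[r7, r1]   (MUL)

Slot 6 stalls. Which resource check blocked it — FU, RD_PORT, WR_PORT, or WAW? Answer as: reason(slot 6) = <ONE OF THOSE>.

reason(slot 6) = RD_PORT

#0 ALU src=r5,r0 dispatched  <A:2 Mu:2 Ld:1 B:1 rd:5 wr:2>
#1 MUL src=r7,r5 dispatched  <A:2 Mu:1 Ld:1 B:1 rd:3 wr:1>
#2 ALU src=r7,r1 held:WAW  <A:2 Mu:1 Ld:1 B:1 rd:3 wr:1>
#3 ALU src=r1,r0 dispatched  <A:1 Mu:1 Ld:1 B:1 rd:1 wr:0>
#4 MEM src=r5 held:WR_PORT  <A:1 Mu:1 Ld:1 B:1 rd:1 wr:0>
#5 MUL src=r7,r7 held:WR_PORT  <A:1 Mu:1 Ld:1 B:1 rd:1 wr:0>
#6 MUL src=r7,r1 held:RD_PORT  <A:1 Mu:1 Ld:1 B:1 rd:1 wr:0>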